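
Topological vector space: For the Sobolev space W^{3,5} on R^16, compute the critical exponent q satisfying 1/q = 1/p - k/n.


Using the Sobolev embedding formula: 1/q = 1/p - k/n
1/q = 1/5 - 3/16 = 1/80
q = 1/(1/80) = 80

80.0000


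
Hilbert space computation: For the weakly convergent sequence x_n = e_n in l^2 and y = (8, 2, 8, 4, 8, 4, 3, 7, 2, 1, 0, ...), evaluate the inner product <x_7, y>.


x_7 = e_7 is the standard basis vector with 1 in position 7.
<x_7, y> = y_7 = 3
As n -> infinity, <x_n, y> -> 0, confirming weak convergence of (x_n) to 0.

3


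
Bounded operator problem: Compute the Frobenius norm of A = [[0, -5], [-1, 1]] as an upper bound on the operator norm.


||A||_F^2 = sum a_ij^2
= 0^2 + (-5)^2 + (-1)^2 + 1^2
= 0 + 25 + 1 + 1 = 27
||A||_F = sqrt(27) = 5.1962

5.1962


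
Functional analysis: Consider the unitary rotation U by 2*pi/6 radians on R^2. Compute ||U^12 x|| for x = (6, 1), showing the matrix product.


U is a rotation by theta = 2*pi/6
U^12 = rotation by 12*theta = 24*pi/6 = 0*pi/6 (mod 2*pi)
cos(0*pi/6) = 1.0000, sin(0*pi/6) = 0.0000
U^12 x = (1.0000 * 6 - 0.0000 * 1, 0.0000 * 6 + 1.0000 * 1)
= (6.0000, 1.0000)
||U^12 x|| = sqrt(6.0000^2 + 1.0000^2) = sqrt(37.0000) = 6.0828

6.0828


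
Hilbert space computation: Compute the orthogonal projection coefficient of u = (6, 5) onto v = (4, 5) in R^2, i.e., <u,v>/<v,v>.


Computing <u,v> = 6*4 + 5*5 = 49
Computing <v,v> = 4^2 + 5^2 = 41
Projection coefficient = 49/41 = 1.1951

1.1951


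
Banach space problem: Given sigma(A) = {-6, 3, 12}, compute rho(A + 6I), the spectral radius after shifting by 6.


Spectrum of A + 6I = {0, 9, 18}
Spectral radius = max |lambda| over the shifted spectrum
= max(0, 9, 18) = 18

18


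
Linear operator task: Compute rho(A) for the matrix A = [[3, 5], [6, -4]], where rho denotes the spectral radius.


For a 2x2 matrix, eigenvalues satisfy lambda^2 - (trace)*lambda + det = 0
trace = 3 + -4 = -1
det = 3*-4 - 5*6 = -42
discriminant = (-1)^2 - 4*(-42) = 169
spectral radius = max |eigenvalue| = 7.0000

7.0000


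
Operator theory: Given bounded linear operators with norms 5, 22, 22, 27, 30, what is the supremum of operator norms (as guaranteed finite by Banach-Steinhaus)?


By the Uniform Boundedness Principle, the supremum of norms is finite.
sup_k ||T_k|| = max(5, 22, 22, 27, 30) = 30

30


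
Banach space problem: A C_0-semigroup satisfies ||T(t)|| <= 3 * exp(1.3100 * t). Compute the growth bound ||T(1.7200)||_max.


||T(1.7200)|| <= 3 * exp(1.3100 * 1.7200)
= 3 * exp(2.2532)
= 3 * 9.5181
= 28.5544

28.5544


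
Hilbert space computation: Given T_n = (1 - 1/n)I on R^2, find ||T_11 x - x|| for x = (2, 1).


T_11 x - x = (1 - 1/11)x - x = -x/11
||x|| = sqrt(5) = 2.2361
||T_11 x - x|| = ||x||/11 = 2.2361/11 = 0.2033

0.2033


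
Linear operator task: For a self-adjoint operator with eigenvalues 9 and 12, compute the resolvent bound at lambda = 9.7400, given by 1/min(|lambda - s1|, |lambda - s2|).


dist(9.7400, {9, 12}) = min(|9.7400 - 9|, |9.7400 - 12|)
= min(0.7400, 2.2600) = 0.7400
Resolvent bound = 1/0.7400 = 1.3514

1.3514


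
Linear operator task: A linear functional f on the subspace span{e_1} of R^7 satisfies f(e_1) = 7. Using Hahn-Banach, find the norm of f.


The norm of f is given by ||f|| = sup_{||x||=1} |f(x)|.
On span{e_1}, ||e_1|| = 1, so ||f|| = |f(e_1)| / ||e_1||
= |7| / 1 = 7.0000

7.0000


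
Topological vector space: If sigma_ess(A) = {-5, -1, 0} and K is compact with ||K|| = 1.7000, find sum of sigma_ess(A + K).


By Weyl's theorem, the essential spectrum is invariant under compact perturbations.
sigma_ess(A + K) = sigma_ess(A) = {-5, -1, 0}
Sum = -5 + -1 + 0 = -6

-6


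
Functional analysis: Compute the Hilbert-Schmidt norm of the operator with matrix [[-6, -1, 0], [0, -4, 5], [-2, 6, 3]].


The Hilbert-Schmidt norm is sqrt(sum of squares of all entries).
Sum of squares = (-6)^2 + (-1)^2 + 0^2 + 0^2 + (-4)^2 + 5^2 + (-2)^2 + 6^2 + 3^2
= 36 + 1 + 0 + 0 + 16 + 25 + 4 + 36 + 9 = 127
||T||_HS = sqrt(127) = 11.2694

11.2694


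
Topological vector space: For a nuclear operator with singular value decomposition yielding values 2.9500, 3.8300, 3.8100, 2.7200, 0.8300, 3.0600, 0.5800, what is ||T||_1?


The nuclear norm is the sum of all singular values.
||T||_1 = 2.9500 + 3.8300 + 3.8100 + 2.7200 + 0.8300 + 3.0600 + 0.5800
= 17.7800

17.7800


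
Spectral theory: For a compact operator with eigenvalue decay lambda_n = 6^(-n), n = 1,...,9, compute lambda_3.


The eigenvalue formula gives lambda_3 = 1/6^3
= 1/216
= 0.0046

0.0046


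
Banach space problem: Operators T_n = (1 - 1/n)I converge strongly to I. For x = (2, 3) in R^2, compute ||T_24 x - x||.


T_24 x - x = (1 - 1/24)x - x = -x/24
||x|| = sqrt(13) = 3.6056
||T_24 x - x|| = ||x||/24 = 3.6056/24 = 0.1502

0.1502


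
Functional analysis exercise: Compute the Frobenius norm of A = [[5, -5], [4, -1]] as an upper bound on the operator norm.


||A||_F^2 = sum a_ij^2
= 5^2 + (-5)^2 + 4^2 + (-1)^2
= 25 + 25 + 16 + 1 = 67
||A||_F = sqrt(67) = 8.1854

8.1854


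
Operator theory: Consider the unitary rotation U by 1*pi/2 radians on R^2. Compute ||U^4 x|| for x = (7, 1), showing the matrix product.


U is a rotation by theta = 1*pi/2
U^4 = rotation by 4*theta = 4*pi/2 = 0*pi/2 (mod 2*pi)
cos(0*pi/2) = 1.0000, sin(0*pi/2) = 0.0000
U^4 x = (1.0000 * 7 - 0.0000 * 1, 0.0000 * 7 + 1.0000 * 1)
= (7.0000, 1.0000)
||U^4 x|| = sqrt(7.0000^2 + 1.0000^2) = sqrt(50.0000) = 7.0711

7.0711


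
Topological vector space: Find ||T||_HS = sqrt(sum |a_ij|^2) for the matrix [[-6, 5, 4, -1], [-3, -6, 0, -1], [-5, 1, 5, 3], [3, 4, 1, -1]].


The Hilbert-Schmidt norm is sqrt(sum of squares of all entries).
Sum of squares = (-6)^2 + 5^2 + 4^2 + (-1)^2 + (-3)^2 + (-6)^2 + 0^2 + (-1)^2 + (-5)^2 + 1^2 + 5^2 + 3^2 + 3^2 + 4^2 + 1^2 + (-1)^2
= 36 + 25 + 16 + 1 + 9 + 36 + 0 + 1 + 25 + 1 + 25 + 9 + 9 + 16 + 1 + 1 = 211
||T||_HS = sqrt(211) = 14.5258

14.5258


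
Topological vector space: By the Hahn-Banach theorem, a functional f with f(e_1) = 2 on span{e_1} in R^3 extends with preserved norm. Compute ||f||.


The norm of f is given by ||f|| = sup_{||x||=1} |f(x)|.
On span{e_1}, ||e_1|| = 1, so ||f|| = |f(e_1)| / ||e_1||
= |2| / 1 = 2.0000

2.0000


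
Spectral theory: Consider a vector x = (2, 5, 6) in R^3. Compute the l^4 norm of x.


The l^4 norm = (sum |x_i|^4)^(1/4)
Sum of 4th powers = 16 + 625 + 1296 = 1937
||x||_4 = (1937)^(1/4) = 6.6341

6.6341


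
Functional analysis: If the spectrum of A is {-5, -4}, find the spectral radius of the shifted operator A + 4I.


Spectrum of A + 4I = {-1, 0}
Spectral radius = max |lambda| over the shifted spectrum
= max(1, 0) = 1

1


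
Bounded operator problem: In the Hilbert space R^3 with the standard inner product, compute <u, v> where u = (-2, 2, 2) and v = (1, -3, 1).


Computing the standard inner product <u, v> = sum u_i * v_i
= -2*1 + 2*-3 + 2*1
= -2 + -6 + 2
= -6

-6


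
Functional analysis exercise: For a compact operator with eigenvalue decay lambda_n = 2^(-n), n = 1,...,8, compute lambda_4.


The eigenvalue formula gives lambda_4 = 1/2^4
= 1/16
= 0.0625

0.0625


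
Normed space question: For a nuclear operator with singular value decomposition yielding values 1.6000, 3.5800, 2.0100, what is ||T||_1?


The nuclear norm is the sum of all singular values.
||T||_1 = 1.6000 + 3.5800 + 2.0100
= 7.1900

7.1900


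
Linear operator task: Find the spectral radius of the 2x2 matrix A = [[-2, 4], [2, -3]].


For a 2x2 matrix, eigenvalues satisfy lambda^2 - (trace)*lambda + det = 0
trace = -2 + -3 = -5
det = -2*-3 - 4*2 = -2
discriminant = (-5)^2 - 4*(-2) = 33
spectral radius = max |eigenvalue| = 5.3723

5.3723


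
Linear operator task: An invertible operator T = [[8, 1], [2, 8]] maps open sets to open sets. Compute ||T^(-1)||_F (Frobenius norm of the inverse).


det(T) = 8*8 - 1*2 = 62
T^(-1) = (1/62) * [[8, -1], [-2, 8]] = [[0.1290, -0.0161], [-0.0323, 0.1290]]
||T^(-1)||_F^2 = 0.1290^2 + (-0.0161)^2 + (-0.0323)^2 + 0.1290^2 = 0.0346
||T^(-1)||_F = sqrt(0.0346) = 0.1860

0.1860


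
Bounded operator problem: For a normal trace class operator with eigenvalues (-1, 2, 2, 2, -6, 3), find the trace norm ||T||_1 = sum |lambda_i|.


For a normal operator, singular values equal |eigenvalues|.
Trace norm = sum |lambda_i| = 1 + 2 + 2 + 2 + 6 + 3
= 16

16


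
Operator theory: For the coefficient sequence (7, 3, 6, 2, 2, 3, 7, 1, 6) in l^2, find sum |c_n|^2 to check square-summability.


sum |c_n|^2 = 7^2 + 3^2 + 6^2 + 2^2 + 2^2 + 3^2 + 7^2 + 1^2 + 6^2
= 49 + 9 + 36 + 4 + 4 + 9 + 49 + 1 + 36
= 197

197


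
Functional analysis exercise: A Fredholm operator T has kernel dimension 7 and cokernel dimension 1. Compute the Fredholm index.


The Fredholm index is defined as ind(T) = dim(ker T) - dim(coker T)
= 7 - 1
= 6

6


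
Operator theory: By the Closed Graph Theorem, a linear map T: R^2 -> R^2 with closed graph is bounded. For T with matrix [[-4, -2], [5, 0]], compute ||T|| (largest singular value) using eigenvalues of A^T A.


A^T A = [[41, 8], [8, 4]]
trace(A^T A) = 45, det(A^T A) = 100
discriminant = 45^2 - 4*100 = 1625
Largest eigenvalue of A^T A = (trace + sqrt(disc))/2 = 42.6556
||T|| = sqrt(42.6556) = 6.5311

6.5311


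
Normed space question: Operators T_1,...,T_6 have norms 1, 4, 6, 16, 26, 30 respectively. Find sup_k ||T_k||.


By the Uniform Boundedness Principle, the supremum of norms is finite.
sup_k ||T_k|| = max(1, 4, 6, 16, 26, 30) = 30

30


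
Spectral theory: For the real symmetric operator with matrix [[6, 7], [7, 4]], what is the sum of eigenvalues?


For a self-adjoint (symmetric) matrix, the eigenvalues are real.
The sum of eigenvalues equals the trace of the matrix.
trace = 6 + 4 = 10

10


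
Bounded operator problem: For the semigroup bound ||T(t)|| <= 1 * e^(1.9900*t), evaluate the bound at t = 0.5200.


||T(0.5200)|| <= 1 * exp(1.9900 * 0.5200)
= 1 * exp(1.0348)
= 1 * 2.8145
= 2.8145

2.8145


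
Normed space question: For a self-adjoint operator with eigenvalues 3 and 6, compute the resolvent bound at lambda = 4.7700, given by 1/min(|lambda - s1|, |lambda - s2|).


dist(4.7700, {3, 6}) = min(|4.7700 - 3|, |4.7700 - 6|)
= min(1.7700, 1.2300) = 1.2300
Resolvent bound = 1/1.2300 = 0.8130

0.8130


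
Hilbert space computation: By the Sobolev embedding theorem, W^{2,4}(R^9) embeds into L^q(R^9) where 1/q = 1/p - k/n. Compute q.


Using the Sobolev embedding formula: 1/q = 1/p - k/n
1/q = 1/4 - 2/9 = 1/36
q = 1/(1/36) = 36

36.0000


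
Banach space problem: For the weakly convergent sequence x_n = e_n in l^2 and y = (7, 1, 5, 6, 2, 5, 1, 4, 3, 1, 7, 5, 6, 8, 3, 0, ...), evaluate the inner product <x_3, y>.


x_3 = e_3 is the standard basis vector with 1 in position 3.
<x_3, y> = y_3 = 5
As n -> infinity, <x_n, y> -> 0, confirming weak convergence of (x_n) to 0.

5


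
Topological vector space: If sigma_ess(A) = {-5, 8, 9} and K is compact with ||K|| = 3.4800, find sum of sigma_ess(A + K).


By Weyl's theorem, the essential spectrum is invariant under compact perturbations.
sigma_ess(A + K) = sigma_ess(A) = {-5, 8, 9}
Sum = -5 + 8 + 9 = 12

12


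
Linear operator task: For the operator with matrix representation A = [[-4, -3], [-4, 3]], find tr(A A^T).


trace(A * A^T) = sum of squares of all entries
= (-4)^2 + (-3)^2 + (-4)^2 + 3^2
= 16 + 9 + 16 + 9
= 50

50


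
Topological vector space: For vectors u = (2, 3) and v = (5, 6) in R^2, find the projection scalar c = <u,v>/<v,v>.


Computing <u,v> = 2*5 + 3*6 = 28
Computing <v,v> = 5^2 + 6^2 = 61
Projection coefficient = 28/61 = 0.4590

0.4590


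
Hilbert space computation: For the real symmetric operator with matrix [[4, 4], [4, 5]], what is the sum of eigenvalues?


For a self-adjoint (symmetric) matrix, the eigenvalues are real.
The sum of eigenvalues equals the trace of the matrix.
trace = 4 + 5 = 9

9


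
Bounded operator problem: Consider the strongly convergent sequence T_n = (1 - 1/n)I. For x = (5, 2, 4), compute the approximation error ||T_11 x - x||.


T_11 x - x = (1 - 1/11)x - x = -x/11
||x|| = sqrt(45) = 6.7082
||T_11 x - x|| = ||x||/11 = 6.7082/11 = 0.6098

0.6098


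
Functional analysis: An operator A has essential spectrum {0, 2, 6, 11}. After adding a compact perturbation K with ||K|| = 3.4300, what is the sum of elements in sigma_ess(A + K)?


By Weyl's theorem, the essential spectrum is invariant under compact perturbations.
sigma_ess(A + K) = sigma_ess(A) = {0, 2, 6, 11}
Sum = 0 + 2 + 6 + 11 = 19

19


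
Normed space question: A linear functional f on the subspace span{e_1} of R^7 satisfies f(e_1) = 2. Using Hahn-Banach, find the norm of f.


The norm of f is given by ||f|| = sup_{||x||=1} |f(x)|.
On span{e_1}, ||e_1|| = 1, so ||f|| = |f(e_1)| / ||e_1||
= |2| / 1 = 2.0000

2.0000


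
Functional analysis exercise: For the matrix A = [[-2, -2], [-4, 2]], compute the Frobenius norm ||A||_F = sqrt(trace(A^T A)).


||A||_F^2 = sum a_ij^2
= (-2)^2 + (-2)^2 + (-4)^2 + 2^2
= 4 + 4 + 16 + 4 = 28
||A||_F = sqrt(28) = 5.2915

5.2915


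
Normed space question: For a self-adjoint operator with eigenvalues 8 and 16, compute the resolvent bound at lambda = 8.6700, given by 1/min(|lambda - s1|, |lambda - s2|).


dist(8.6700, {8, 16}) = min(|8.6700 - 8|, |8.6700 - 16|)
= min(0.6700, 7.3300) = 0.6700
Resolvent bound = 1/0.6700 = 1.4925

1.4925


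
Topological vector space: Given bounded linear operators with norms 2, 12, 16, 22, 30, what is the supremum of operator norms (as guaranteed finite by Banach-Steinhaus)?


By the Uniform Boundedness Principle, the supremum of norms is finite.
sup_k ||T_k|| = max(2, 12, 16, 22, 30) = 30

30


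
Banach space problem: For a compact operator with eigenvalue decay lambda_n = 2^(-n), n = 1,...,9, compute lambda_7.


The eigenvalue formula gives lambda_7 = 1/2^7
= 1/128
= 0.0078

0.0078


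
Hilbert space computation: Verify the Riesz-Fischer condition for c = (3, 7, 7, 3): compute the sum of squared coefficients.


sum |c_n|^2 = 3^2 + 7^2 + 7^2 + 3^2
= 9 + 49 + 49 + 9
= 116

116


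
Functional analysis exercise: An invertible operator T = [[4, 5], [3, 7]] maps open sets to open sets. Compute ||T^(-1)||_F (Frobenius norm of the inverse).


det(T) = 4*7 - 5*3 = 13
T^(-1) = (1/13) * [[7, -5], [-3, 4]] = [[0.5385, -0.3846], [-0.2308, 0.3077]]
||T^(-1)||_F^2 = 0.5385^2 + (-0.3846)^2 + (-0.2308)^2 + 0.3077^2 = 0.5858
||T^(-1)||_F = sqrt(0.5858) = 0.7654

0.7654


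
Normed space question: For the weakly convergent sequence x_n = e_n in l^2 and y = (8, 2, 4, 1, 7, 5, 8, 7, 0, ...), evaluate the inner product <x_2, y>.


x_2 = e_2 is the standard basis vector with 1 in position 2.
<x_2, y> = y_2 = 2
As n -> infinity, <x_n, y> -> 0, confirming weak convergence of (x_n) to 0.

2


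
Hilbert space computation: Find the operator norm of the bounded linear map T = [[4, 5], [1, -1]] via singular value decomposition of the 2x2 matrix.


A^T A = [[17, 19], [19, 26]]
trace(A^T A) = 43, det(A^T A) = 81
discriminant = 43^2 - 4*81 = 1525
Largest eigenvalue of A^T A = (trace + sqrt(disc))/2 = 41.0256
||T|| = sqrt(41.0256) = 6.4051

6.4051


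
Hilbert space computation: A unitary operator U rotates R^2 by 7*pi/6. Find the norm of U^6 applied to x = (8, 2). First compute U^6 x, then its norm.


U is a rotation by theta = 7*pi/6
U^6 = rotation by 6*theta = 42*pi/6 = 6*pi/6 (mod 2*pi)
cos(6*pi/6) = -1.0000, sin(6*pi/6) = 0.0000
U^6 x = (-1.0000 * 8 - 0.0000 * 2, 0.0000 * 8 + -1.0000 * 2)
= (-8.0000, -2.0000)
||U^6 x|| = sqrt((-8.0000)^2 + (-2.0000)^2) = sqrt(68.0000) = 8.2462

8.2462


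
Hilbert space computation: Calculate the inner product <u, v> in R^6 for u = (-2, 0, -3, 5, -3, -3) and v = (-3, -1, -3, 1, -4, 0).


Computing the standard inner product <u, v> = sum u_i * v_i
= -2*-3 + 0*-1 + -3*-3 + 5*1 + -3*-4 + -3*0
= 6 + 0 + 9 + 5 + 12 + 0
= 32

32


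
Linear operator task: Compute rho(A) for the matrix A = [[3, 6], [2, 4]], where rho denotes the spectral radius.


For a 2x2 matrix, eigenvalues satisfy lambda^2 - (trace)*lambda + det = 0
trace = 3 + 4 = 7
det = 3*4 - 6*2 = 0
discriminant = 7^2 - 4*(0) = 49
spectral radius = max |eigenvalue| = 7.0000

7.0000


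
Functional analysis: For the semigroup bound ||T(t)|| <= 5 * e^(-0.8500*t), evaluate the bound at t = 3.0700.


||T(3.0700)|| <= 5 * exp(-0.8500 * 3.0700)
= 5 * exp(-2.6095)
= 5 * 0.0736
= 0.3679

0.3679


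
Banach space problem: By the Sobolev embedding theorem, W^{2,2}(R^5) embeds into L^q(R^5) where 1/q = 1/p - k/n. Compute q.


Using the Sobolev embedding formula: 1/q = 1/p - k/n
1/q = 1/2 - 2/5 = 1/10
q = 1/(1/10) = 10

10.0000


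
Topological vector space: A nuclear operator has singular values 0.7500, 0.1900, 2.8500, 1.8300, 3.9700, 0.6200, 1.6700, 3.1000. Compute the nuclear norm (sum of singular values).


The nuclear norm is the sum of all singular values.
||T||_1 = 0.7500 + 0.1900 + 2.8500 + 1.8300 + 3.9700 + 0.6200 + 1.6700 + 3.1000
= 14.9800

14.9800


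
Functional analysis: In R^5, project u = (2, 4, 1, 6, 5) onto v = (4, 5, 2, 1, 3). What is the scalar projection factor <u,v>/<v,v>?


Computing <u,v> = 2*4 + 4*5 + 1*2 + 6*1 + 5*3 = 51
Computing <v,v> = 4^2 + 5^2 + 2^2 + 1^2 + 3^2 = 55
Projection coefficient = 51/55 = 0.9273

0.9273


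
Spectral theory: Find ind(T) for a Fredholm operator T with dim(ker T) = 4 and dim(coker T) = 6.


The Fredholm index is defined as ind(T) = dim(ker T) - dim(coker T)
= 4 - 6
= -2

-2


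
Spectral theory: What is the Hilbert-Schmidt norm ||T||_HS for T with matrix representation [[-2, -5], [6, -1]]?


The Hilbert-Schmidt norm is sqrt(sum of squares of all entries).
Sum of squares = (-2)^2 + (-5)^2 + 6^2 + (-1)^2
= 4 + 25 + 36 + 1 = 66
||T||_HS = sqrt(66) = 8.1240

8.1240


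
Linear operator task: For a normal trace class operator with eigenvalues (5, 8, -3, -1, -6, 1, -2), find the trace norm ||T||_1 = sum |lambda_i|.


For a normal operator, singular values equal |eigenvalues|.
Trace norm = sum |lambda_i| = 5 + 8 + 3 + 1 + 6 + 1 + 2
= 26

26


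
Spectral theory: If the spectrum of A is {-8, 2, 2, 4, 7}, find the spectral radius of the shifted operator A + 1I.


Spectrum of A + 1I = {-7, 3, 3, 5, 8}
Spectral radius = max |lambda| over the shifted spectrum
= max(7, 3, 3, 5, 8) = 8

8


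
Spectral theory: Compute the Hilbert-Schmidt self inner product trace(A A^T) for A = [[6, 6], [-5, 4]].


trace(A * A^T) = sum of squares of all entries
= 6^2 + 6^2 + (-5)^2 + 4^2
= 36 + 36 + 25 + 16
= 113

113


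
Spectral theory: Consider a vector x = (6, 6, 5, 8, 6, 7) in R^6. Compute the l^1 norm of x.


The l^1 norm equals the sum of absolute values of all components.
||x||_1 = 6 + 6 + 5 + 8 + 6 + 7
= 38

38.0000


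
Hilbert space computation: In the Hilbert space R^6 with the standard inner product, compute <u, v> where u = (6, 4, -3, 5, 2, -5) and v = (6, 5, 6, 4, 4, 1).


Computing the standard inner product <u, v> = sum u_i * v_i
= 6*6 + 4*5 + -3*6 + 5*4 + 2*4 + -5*1
= 36 + 20 + -18 + 20 + 8 + -5
= 61

61


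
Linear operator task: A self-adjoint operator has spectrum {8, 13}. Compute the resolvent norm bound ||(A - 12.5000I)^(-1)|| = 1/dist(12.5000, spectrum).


dist(12.5000, {8, 13}) = min(|12.5000 - 8|, |12.5000 - 13|)
= min(4.5000, 0.5000) = 0.5000
Resolvent bound = 1/0.5000 = 2.0000

2.0000


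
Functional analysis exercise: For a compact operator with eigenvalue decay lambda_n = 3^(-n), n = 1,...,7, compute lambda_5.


The eigenvalue formula gives lambda_5 = 1/3^5
= 1/243
= 0.0041

0.0041


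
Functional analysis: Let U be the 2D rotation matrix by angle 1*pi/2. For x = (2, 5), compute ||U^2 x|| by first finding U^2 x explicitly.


U is a rotation by theta = 1*pi/2
U^2 = rotation by 2*theta = 2*pi/2
cos(2*pi/2) = -1.0000, sin(2*pi/2) = 0.0000
U^2 x = (-1.0000 * 2 - 0.0000 * 5, 0.0000 * 2 + -1.0000 * 5)
= (-2.0000, -5.0000)
||U^2 x|| = sqrt((-2.0000)^2 + (-5.0000)^2) = sqrt(29.0000) = 5.3852

5.3852


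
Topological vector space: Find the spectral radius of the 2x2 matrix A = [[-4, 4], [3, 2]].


For a 2x2 matrix, eigenvalues satisfy lambda^2 - (trace)*lambda + det = 0
trace = -4 + 2 = -2
det = -4*2 - 4*3 = -20
discriminant = (-2)^2 - 4*(-20) = 84
spectral radius = max |eigenvalue| = 5.5826

5.5826


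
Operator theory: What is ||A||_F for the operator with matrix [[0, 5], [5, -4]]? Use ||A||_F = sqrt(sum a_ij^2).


||A||_F^2 = sum a_ij^2
= 0^2 + 5^2 + 5^2 + (-4)^2
= 0 + 25 + 25 + 16 = 66
||A||_F = sqrt(66) = 8.1240

8.1240


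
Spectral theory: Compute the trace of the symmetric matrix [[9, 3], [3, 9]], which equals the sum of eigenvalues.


For a self-adjoint (symmetric) matrix, the eigenvalues are real.
The sum of eigenvalues equals the trace of the matrix.
trace = 9 + 9 = 18

18


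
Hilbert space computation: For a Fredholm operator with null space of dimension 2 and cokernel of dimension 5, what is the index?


The Fredholm index is defined as ind(T) = dim(ker T) - dim(coker T)
= 2 - 5
= -3

-3


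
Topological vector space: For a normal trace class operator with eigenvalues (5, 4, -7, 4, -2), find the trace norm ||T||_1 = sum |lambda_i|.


For a normal operator, singular values equal |eigenvalues|.
Trace norm = sum |lambda_i| = 5 + 4 + 7 + 4 + 2
= 22

22


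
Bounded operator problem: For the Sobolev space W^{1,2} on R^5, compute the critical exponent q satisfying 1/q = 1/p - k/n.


Using the Sobolev embedding formula: 1/q = 1/p - k/n
1/q = 1/2 - 1/5 = 3/10
q = 1/(3/10) = 10/3 = 3.3333

3.3333


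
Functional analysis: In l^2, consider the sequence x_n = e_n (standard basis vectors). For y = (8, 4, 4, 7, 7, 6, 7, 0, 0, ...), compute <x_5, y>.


x_5 = e_5 is the standard basis vector with 1 in position 5.
<x_5, y> = y_5 = 7
As n -> infinity, <x_n, y> -> 0, confirming weak convergence of (x_n) to 0.

7


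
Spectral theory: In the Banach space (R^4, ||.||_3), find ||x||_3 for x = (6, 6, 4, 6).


The l^3 norm = (sum |x_i|^3)^(1/3)
Sum of 3th powers = 216 + 216 + 64 + 216 = 712
||x||_3 = (712)^(1/3) = 8.9295

8.9295


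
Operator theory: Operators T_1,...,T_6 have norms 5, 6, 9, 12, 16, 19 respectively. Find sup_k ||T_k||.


By the Uniform Boundedness Principle, the supremum of norms is finite.
sup_k ||T_k|| = max(5, 6, 9, 12, 16, 19) = 19

19


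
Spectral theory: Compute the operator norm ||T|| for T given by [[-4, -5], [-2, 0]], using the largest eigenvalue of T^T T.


A^T A = [[20, 20], [20, 25]]
trace(A^T A) = 45, det(A^T A) = 100
discriminant = 45^2 - 4*100 = 1625
Largest eigenvalue of A^T A = (trace + sqrt(disc))/2 = 42.6556
||T|| = sqrt(42.6556) = 6.5311

6.5311


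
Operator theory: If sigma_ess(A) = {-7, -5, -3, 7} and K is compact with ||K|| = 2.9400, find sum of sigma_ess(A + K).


By Weyl's theorem, the essential spectrum is invariant under compact perturbations.
sigma_ess(A + K) = sigma_ess(A) = {-7, -5, -3, 7}
Sum = -7 + -5 + -3 + 7 = -8

-8


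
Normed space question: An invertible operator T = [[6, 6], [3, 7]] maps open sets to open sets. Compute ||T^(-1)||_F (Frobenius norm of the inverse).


det(T) = 6*7 - 6*3 = 24
T^(-1) = (1/24) * [[7, -6], [-3, 6]] = [[0.2917, -0.2500], [-0.1250, 0.2500]]
||T^(-1)||_F^2 = 0.2917^2 + (-0.2500)^2 + (-0.1250)^2 + 0.2500^2 = 0.2257
||T^(-1)||_F = sqrt(0.2257) = 0.4751

0.4751


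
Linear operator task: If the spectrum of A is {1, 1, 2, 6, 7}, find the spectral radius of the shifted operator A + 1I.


Spectrum of A + 1I = {2, 2, 3, 7, 8}
Spectral radius = max |lambda| over the shifted spectrum
= max(2, 2, 3, 7, 8) = 8

8


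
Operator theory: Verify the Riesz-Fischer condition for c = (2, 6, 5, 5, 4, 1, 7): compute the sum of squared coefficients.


sum |c_n|^2 = 2^2 + 6^2 + 5^2 + 5^2 + 4^2 + 1^2 + 7^2
= 4 + 36 + 25 + 25 + 16 + 1 + 49
= 156

156


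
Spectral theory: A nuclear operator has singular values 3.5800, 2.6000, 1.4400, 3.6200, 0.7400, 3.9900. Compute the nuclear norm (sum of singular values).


The nuclear norm is the sum of all singular values.
||T||_1 = 3.5800 + 2.6000 + 1.4400 + 3.6200 + 0.7400 + 3.9900
= 15.9700

15.9700


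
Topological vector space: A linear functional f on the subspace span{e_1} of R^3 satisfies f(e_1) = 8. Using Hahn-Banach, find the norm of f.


The norm of f is given by ||f|| = sup_{||x||=1} |f(x)|.
On span{e_1}, ||e_1|| = 1, so ||f|| = |f(e_1)| / ||e_1||
= |8| / 1 = 8.0000

8.0000


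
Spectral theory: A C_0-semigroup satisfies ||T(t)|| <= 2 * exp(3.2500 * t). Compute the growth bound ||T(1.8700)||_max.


||T(1.8700)|| <= 2 * exp(3.2500 * 1.8700)
= 2 * exp(6.0775)
= 2 * 435.9380
= 871.8760

871.8760


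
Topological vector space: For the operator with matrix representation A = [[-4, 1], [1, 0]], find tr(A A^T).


trace(A * A^T) = sum of squares of all entries
= (-4)^2 + 1^2 + 1^2 + 0^2
= 16 + 1 + 1 + 0
= 18

18


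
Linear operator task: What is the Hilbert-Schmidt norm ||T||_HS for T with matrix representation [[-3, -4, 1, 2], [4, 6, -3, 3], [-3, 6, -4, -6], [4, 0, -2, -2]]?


The Hilbert-Schmidt norm is sqrt(sum of squares of all entries).
Sum of squares = (-3)^2 + (-4)^2 + 1^2 + 2^2 + 4^2 + 6^2 + (-3)^2 + 3^2 + (-3)^2 + 6^2 + (-4)^2 + (-6)^2 + 4^2 + 0^2 + (-2)^2 + (-2)^2
= 9 + 16 + 1 + 4 + 16 + 36 + 9 + 9 + 9 + 36 + 16 + 36 + 16 + 0 + 4 + 4 = 221
||T||_HS = sqrt(221) = 14.8661

14.8661


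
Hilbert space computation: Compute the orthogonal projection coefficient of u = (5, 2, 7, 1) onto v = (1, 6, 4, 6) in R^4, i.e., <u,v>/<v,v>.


Computing <u,v> = 5*1 + 2*6 + 7*4 + 1*6 = 51
Computing <v,v> = 1^2 + 6^2 + 4^2 + 6^2 = 89
Projection coefficient = 51/89 = 0.5730

0.5730


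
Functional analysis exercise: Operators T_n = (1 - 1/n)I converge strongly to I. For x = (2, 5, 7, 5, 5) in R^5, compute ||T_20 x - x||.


T_20 x - x = (1 - 1/20)x - x = -x/20
||x|| = sqrt(128) = 11.3137
||T_20 x - x|| = ||x||/20 = 11.3137/20 = 0.5657

0.5657


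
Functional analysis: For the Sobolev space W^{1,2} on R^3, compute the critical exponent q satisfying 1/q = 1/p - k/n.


Using the Sobolev embedding formula: 1/q = 1/p - k/n
1/q = 1/2 - 1/3 = 1/6
q = 1/(1/6) = 6

6.0000


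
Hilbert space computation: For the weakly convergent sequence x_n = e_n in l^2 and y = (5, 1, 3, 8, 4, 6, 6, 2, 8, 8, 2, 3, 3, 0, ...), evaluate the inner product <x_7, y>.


x_7 = e_7 is the standard basis vector with 1 in position 7.
<x_7, y> = y_7 = 6
As n -> infinity, <x_n, y> -> 0, confirming weak convergence of (x_n) to 0.

6


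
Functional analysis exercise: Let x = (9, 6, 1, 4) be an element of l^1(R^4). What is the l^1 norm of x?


The l^1 norm equals the sum of absolute values of all components.
||x||_1 = 9 + 6 + 1 + 4
= 20

20.0000


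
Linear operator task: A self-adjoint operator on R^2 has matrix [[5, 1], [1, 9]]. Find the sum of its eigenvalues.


For a self-adjoint (symmetric) matrix, the eigenvalues are real.
The sum of eigenvalues equals the trace of the matrix.
trace = 5 + 9 = 14

14


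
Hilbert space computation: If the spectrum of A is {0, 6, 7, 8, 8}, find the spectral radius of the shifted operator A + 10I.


Spectrum of A + 10I = {10, 16, 17, 18, 18}
Spectral radius = max |lambda| over the shifted spectrum
= max(10, 16, 17, 18, 18) = 18

18


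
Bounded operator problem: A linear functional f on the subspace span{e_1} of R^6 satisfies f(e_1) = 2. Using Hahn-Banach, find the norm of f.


The norm of f is given by ||f|| = sup_{||x||=1} |f(x)|.
On span{e_1}, ||e_1|| = 1, so ||f|| = |f(e_1)| / ||e_1||
= |2| / 1 = 2.0000

2.0000


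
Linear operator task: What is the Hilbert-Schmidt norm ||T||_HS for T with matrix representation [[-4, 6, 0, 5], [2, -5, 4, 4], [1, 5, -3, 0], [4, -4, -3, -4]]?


The Hilbert-Schmidt norm is sqrt(sum of squares of all entries).
Sum of squares = (-4)^2 + 6^2 + 0^2 + 5^2 + 2^2 + (-5)^2 + 4^2 + 4^2 + 1^2 + 5^2 + (-3)^2 + 0^2 + 4^2 + (-4)^2 + (-3)^2 + (-4)^2
= 16 + 36 + 0 + 25 + 4 + 25 + 16 + 16 + 1 + 25 + 9 + 0 + 16 + 16 + 9 + 16 = 230
||T||_HS = sqrt(230) = 15.1658

15.1658


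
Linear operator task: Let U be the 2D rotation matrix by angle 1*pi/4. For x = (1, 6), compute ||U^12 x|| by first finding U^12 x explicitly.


U is a rotation by theta = 1*pi/4
U^12 = rotation by 12*theta = 12*pi/4 = 4*pi/4 (mod 2*pi)
cos(4*pi/4) = -1.0000, sin(4*pi/4) = 0.0000
U^12 x = (-1.0000 * 1 - 0.0000 * 6, 0.0000 * 1 + -1.0000 * 6)
= (-1.0000, -6.0000)
||U^12 x|| = sqrt((-1.0000)^2 + (-6.0000)^2) = sqrt(37.0000) = 6.0828

6.0828


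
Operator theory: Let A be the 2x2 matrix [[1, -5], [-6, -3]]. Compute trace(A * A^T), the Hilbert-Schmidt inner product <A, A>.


trace(A * A^T) = sum of squares of all entries
= 1^2 + (-5)^2 + (-6)^2 + (-3)^2
= 1 + 25 + 36 + 9
= 71

71


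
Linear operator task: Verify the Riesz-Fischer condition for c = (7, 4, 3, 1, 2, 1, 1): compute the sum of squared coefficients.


sum |c_n|^2 = 7^2 + 4^2 + 3^2 + 1^2 + 2^2 + 1^2 + 1^2
= 49 + 16 + 9 + 1 + 4 + 1 + 1
= 81

81


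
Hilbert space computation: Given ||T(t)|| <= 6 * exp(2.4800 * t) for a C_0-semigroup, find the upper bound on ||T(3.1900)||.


||T(3.1900)|| <= 6 * exp(2.4800 * 3.1900)
= 6 * exp(7.9112)
= 6 * 2727.6617
= 16365.9702

16365.9702


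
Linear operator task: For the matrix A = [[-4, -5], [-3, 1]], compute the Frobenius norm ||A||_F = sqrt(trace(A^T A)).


||A||_F^2 = sum a_ij^2
= (-4)^2 + (-5)^2 + (-3)^2 + 1^2
= 16 + 25 + 9 + 1 = 51
||A||_F = sqrt(51) = 7.1414

7.1414


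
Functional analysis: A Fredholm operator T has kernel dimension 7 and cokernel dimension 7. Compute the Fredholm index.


The Fredholm index is defined as ind(T) = dim(ker T) - dim(coker T)
= 7 - 7
= 0

0


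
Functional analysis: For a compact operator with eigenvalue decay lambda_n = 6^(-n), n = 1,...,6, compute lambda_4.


The eigenvalue formula gives lambda_4 = 1/6^4
= 1/1296
= 7.7160e-04

7.7160e-04


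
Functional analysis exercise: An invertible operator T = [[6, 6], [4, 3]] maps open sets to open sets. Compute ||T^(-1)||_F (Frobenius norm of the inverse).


det(T) = 6*3 - 6*4 = -6
T^(-1) = (1/-6) * [[3, -6], [-4, 6]] = [[-0.5000, 1.0000], [0.6667, -1.0000]]
||T^(-1)||_F^2 = (-0.5000)^2 + 1.0000^2 + 0.6667^2 + (-1.0000)^2 = 2.6944
||T^(-1)||_F = sqrt(2.6944) = 1.6415

1.6415


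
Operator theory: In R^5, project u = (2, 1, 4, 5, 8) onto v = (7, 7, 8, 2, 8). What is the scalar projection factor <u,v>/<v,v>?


Computing <u,v> = 2*7 + 1*7 + 4*8 + 5*2 + 8*8 = 127
Computing <v,v> = 7^2 + 7^2 + 8^2 + 2^2 + 8^2 = 230
Projection coefficient = 127/230 = 0.5522

0.5522


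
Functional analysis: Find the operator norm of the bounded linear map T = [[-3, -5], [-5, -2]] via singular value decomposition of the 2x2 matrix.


A^T A = [[34, 25], [25, 29]]
trace(A^T A) = 63, det(A^T A) = 361
discriminant = 63^2 - 4*361 = 2525
Largest eigenvalue of A^T A = (trace + sqrt(disc))/2 = 56.6247
||T|| = sqrt(56.6247) = 7.5249

7.5249


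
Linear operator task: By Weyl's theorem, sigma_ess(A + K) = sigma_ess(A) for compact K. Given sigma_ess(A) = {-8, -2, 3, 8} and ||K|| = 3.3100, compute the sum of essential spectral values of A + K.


By Weyl's theorem, the essential spectrum is invariant under compact perturbations.
sigma_ess(A + K) = sigma_ess(A) = {-8, -2, 3, 8}
Sum = -8 + -2 + 3 + 8 = 1

1


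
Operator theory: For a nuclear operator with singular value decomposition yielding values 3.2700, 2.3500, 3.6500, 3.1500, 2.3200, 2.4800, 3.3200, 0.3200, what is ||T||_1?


The nuclear norm is the sum of all singular values.
||T||_1 = 3.2700 + 2.3500 + 3.6500 + 3.1500 + 2.3200 + 2.4800 + 3.3200 + 0.3200
= 20.8600

20.8600


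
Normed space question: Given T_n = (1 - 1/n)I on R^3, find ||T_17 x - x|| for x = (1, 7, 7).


T_17 x - x = (1 - 1/17)x - x = -x/17
||x|| = sqrt(99) = 9.9499
||T_17 x - x|| = ||x||/17 = 9.9499/17 = 0.5853

0.5853


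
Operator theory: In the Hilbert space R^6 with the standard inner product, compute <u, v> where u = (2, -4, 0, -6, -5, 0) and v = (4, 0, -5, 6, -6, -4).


Computing the standard inner product <u, v> = sum u_i * v_i
= 2*4 + -4*0 + 0*-5 + -6*6 + -5*-6 + 0*-4
= 8 + 0 + 0 + -36 + 30 + 0
= 2

2


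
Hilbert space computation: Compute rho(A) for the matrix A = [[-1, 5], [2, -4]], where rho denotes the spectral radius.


For a 2x2 matrix, eigenvalues satisfy lambda^2 - (trace)*lambda + det = 0
trace = -1 + -4 = -5
det = -1*-4 - 5*2 = -6
discriminant = (-5)^2 - 4*(-6) = 49
spectral radius = max |eigenvalue| = 6.0000

6.0000


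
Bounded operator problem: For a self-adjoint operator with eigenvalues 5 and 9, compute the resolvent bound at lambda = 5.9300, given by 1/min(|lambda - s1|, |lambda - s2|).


dist(5.9300, {5, 9}) = min(|5.9300 - 5|, |5.9300 - 9|)
= min(0.9300, 3.0700) = 0.9300
Resolvent bound = 1/0.9300 = 1.0753

1.0753


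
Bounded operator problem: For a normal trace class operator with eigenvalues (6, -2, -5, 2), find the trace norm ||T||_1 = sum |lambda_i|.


For a normal operator, singular values equal |eigenvalues|.
Trace norm = sum |lambda_i| = 6 + 2 + 5 + 2
= 15

15


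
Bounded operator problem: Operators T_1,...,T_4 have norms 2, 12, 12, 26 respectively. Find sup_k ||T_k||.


By the Uniform Boundedness Principle, the supremum of norms is finite.
sup_k ||T_k|| = max(2, 12, 12, 26) = 26

26


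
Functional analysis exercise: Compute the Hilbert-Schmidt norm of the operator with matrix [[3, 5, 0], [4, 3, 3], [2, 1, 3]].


The Hilbert-Schmidt norm is sqrt(sum of squares of all entries).
Sum of squares = 3^2 + 5^2 + 0^2 + 4^2 + 3^2 + 3^2 + 2^2 + 1^2 + 3^2
= 9 + 25 + 0 + 16 + 9 + 9 + 4 + 1 + 9 = 82
||T||_HS = sqrt(82) = 9.0554

9.0554


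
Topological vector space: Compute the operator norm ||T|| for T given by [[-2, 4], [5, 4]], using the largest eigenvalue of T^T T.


A^T A = [[29, 12], [12, 32]]
trace(A^T A) = 61, det(A^T A) = 784
discriminant = 61^2 - 4*784 = 585
Largest eigenvalue of A^T A = (trace + sqrt(disc))/2 = 42.5934
||T|| = sqrt(42.5934) = 6.5264

6.5264


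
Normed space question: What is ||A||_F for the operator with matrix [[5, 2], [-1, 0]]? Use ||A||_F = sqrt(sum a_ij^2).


||A||_F^2 = sum a_ij^2
= 5^2 + 2^2 + (-1)^2 + 0^2
= 25 + 4 + 1 + 0 = 30
||A||_F = sqrt(30) = 5.4772

5.4772


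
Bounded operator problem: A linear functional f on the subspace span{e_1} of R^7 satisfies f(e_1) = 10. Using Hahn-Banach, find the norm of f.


The norm of f is given by ||f|| = sup_{||x||=1} |f(x)|.
On span{e_1}, ||e_1|| = 1, so ||f|| = |f(e_1)| / ||e_1||
= |10| / 1 = 10.0000

10.0000


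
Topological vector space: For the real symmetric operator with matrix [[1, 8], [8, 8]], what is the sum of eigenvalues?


For a self-adjoint (symmetric) matrix, the eigenvalues are real.
The sum of eigenvalues equals the trace of the matrix.
trace = 1 + 8 = 9

9


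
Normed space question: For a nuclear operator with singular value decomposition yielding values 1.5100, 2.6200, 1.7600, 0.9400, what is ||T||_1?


The nuclear norm is the sum of all singular values.
||T||_1 = 1.5100 + 2.6200 + 1.7600 + 0.9400
= 6.8300

6.8300


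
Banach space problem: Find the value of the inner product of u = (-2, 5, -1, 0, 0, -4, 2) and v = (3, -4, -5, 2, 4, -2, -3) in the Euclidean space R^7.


Computing the standard inner product <u, v> = sum u_i * v_i
= -2*3 + 5*-4 + -1*-5 + 0*2 + 0*4 + -4*-2 + 2*-3
= -6 + -20 + 5 + 0 + 0 + 8 + -6
= -19

-19


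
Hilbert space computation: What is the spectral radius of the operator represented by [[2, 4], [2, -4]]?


For a 2x2 matrix, eigenvalues satisfy lambda^2 - (trace)*lambda + det = 0
trace = 2 + -4 = -2
det = 2*-4 - 4*2 = -16
discriminant = (-2)^2 - 4*(-16) = 68
spectral radius = max |eigenvalue| = 5.1231

5.1231


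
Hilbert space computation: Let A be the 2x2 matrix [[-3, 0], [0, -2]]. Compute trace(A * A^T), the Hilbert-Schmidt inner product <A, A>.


trace(A * A^T) = sum of squares of all entries
= (-3)^2 + 0^2 + 0^2 + (-2)^2
= 9 + 0 + 0 + 4
= 13

13


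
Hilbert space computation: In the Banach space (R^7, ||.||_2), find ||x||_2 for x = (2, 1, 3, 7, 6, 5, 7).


The l^2 norm = (sum |x_i|^2)^(1/2)
Sum of 2th powers = 4 + 1 + 9 + 49 + 36 + 25 + 49 = 173
||x||_2 = (173)^(1/2) = 13.1529

13.1529


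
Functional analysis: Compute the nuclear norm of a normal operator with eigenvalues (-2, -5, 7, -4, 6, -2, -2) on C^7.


For a normal operator, singular values equal |eigenvalues|.
Trace norm = sum |lambda_i| = 2 + 5 + 7 + 4 + 6 + 2 + 2
= 28

28


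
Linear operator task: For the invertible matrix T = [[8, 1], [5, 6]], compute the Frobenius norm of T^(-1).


det(T) = 8*6 - 1*5 = 43
T^(-1) = (1/43) * [[6, -1], [-5, 8]] = [[0.1395, -0.0233], [-0.1163, 0.1860]]
||T^(-1)||_F^2 = 0.1395^2 + (-0.0233)^2 + (-0.1163)^2 + 0.1860^2 = 0.0681
||T^(-1)||_F = sqrt(0.0681) = 0.2610

0.2610


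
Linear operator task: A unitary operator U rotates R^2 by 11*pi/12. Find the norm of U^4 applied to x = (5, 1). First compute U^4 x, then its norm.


U is a rotation by theta = 11*pi/12
U^4 = rotation by 4*theta = 44*pi/12 = 20*pi/12 (mod 2*pi)
cos(20*pi/12) = 0.5000, sin(20*pi/12) = -0.8660
U^4 x = (0.5000 * 5 - -0.8660 * 1, -0.8660 * 5 + 0.5000 * 1)
= (3.3660, -3.8301)
||U^4 x|| = sqrt(3.3660^2 + (-3.8301)^2) = sqrt(26.0000) = 5.0990

5.0990


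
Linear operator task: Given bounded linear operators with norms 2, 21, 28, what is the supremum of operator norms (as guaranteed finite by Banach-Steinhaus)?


By the Uniform Boundedness Principle, the supremum of norms is finite.
sup_k ||T_k|| = max(2, 21, 28) = 28

28


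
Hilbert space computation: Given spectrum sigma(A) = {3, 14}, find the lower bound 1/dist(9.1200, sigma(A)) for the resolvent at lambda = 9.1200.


dist(9.1200, {3, 14}) = min(|9.1200 - 3|, |9.1200 - 14|)
= min(6.1200, 4.8800) = 4.8800
Resolvent bound = 1/4.8800 = 0.2049

0.2049


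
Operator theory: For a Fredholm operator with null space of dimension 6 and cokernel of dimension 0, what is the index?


The Fredholm index is defined as ind(T) = dim(ker T) - dim(coker T)
= 6 - 0
= 6

6


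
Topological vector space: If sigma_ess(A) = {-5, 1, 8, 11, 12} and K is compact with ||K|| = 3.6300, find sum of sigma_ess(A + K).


By Weyl's theorem, the essential spectrum is invariant under compact perturbations.
sigma_ess(A + K) = sigma_ess(A) = {-5, 1, 8, 11, 12}
Sum = -5 + 1 + 8 + 11 + 12 = 27

27


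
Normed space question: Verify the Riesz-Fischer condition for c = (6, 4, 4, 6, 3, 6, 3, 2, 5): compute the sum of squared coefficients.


sum |c_n|^2 = 6^2 + 4^2 + 4^2 + 6^2 + 3^2 + 6^2 + 3^2 + 2^2 + 5^2
= 36 + 16 + 16 + 36 + 9 + 36 + 9 + 4 + 25
= 187

187


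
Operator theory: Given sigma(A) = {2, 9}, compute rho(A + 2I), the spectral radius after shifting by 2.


Spectrum of A + 2I = {4, 11}
Spectral radius = max |lambda| over the shifted spectrum
= max(4, 11) = 11

11


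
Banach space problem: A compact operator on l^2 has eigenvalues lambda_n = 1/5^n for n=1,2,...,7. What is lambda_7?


The eigenvalue formula gives lambda_7 = 1/5^7
= 1/78125
= 1.2800e-05

1.2800e-05


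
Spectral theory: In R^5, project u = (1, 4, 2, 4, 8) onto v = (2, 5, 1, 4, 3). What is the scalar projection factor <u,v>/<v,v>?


Computing <u,v> = 1*2 + 4*5 + 2*1 + 4*4 + 8*3 = 64
Computing <v,v> = 2^2 + 5^2 + 1^2 + 4^2 + 3^2 = 55
Projection coefficient = 64/55 = 1.1636

1.1636


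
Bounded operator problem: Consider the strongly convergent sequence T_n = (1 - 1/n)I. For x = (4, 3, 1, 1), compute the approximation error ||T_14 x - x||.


T_14 x - x = (1 - 1/14)x - x = -x/14
||x|| = sqrt(27) = 5.1962
||T_14 x - x|| = ||x||/14 = 5.1962/14 = 0.3712

0.3712


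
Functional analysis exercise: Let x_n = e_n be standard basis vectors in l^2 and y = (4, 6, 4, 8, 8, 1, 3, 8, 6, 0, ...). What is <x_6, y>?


x_6 = e_6 is the standard basis vector with 1 in position 6.
<x_6, y> = y_6 = 1
As n -> infinity, <x_n, y> -> 0, confirming weak convergence of (x_n) to 0.

1
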